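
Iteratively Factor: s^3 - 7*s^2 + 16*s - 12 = (s - 2)*(s^2 - 5*s + 6) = (s - 2)^2*(s - 3)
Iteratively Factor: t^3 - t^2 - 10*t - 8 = (t - 4)*(t^2 + 3*t + 2) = (t - 4)*(t + 1)*(t + 2)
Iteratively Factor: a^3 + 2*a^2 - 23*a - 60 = (a - 5)*(a^2 + 7*a + 12) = (a - 5)*(a + 4)*(a + 3)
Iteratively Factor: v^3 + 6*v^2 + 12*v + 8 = (v + 2)*(v^2 + 4*v + 4) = (v + 2)^2*(v + 2)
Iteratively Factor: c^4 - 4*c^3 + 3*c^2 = (c)*(c^3 - 4*c^2 + 3*c) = c*(c - 3)*(c^2 - c) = c*(c - 3)*(c - 1)*(c)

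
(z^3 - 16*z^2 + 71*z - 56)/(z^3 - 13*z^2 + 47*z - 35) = (z - 8)/(z - 5)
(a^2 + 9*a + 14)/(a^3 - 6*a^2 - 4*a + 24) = (a + 7)/(a^2 - 8*a + 12)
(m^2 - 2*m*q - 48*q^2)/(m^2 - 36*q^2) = (-m + 8*q)/(-m + 6*q)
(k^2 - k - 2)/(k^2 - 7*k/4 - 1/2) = 4*(k + 1)/(4*k + 1)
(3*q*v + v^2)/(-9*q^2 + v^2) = -v/(3*q - v)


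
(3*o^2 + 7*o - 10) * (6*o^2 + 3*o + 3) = 18*o^4 + 51*o^3 - 30*o^2 - 9*o - 30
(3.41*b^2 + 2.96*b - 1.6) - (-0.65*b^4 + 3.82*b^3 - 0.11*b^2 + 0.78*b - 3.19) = 0.65*b^4 - 3.82*b^3 + 3.52*b^2 + 2.18*b + 1.59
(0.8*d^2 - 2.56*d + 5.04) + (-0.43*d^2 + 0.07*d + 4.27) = 0.37*d^2 - 2.49*d + 9.31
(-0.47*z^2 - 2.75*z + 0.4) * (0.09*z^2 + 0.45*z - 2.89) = -0.0423*z^4 - 0.459*z^3 + 0.1568*z^2 + 8.1275*z - 1.156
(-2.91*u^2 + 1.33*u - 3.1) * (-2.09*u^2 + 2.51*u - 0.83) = 6.0819*u^4 - 10.0838*u^3 + 12.2326*u^2 - 8.8849*u + 2.573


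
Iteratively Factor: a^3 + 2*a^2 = (a + 2)*(a^2) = a*(a + 2)*(a)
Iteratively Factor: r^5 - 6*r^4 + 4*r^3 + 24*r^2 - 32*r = (r + 2)*(r^4 - 8*r^3 + 20*r^2 - 16*r) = r*(r + 2)*(r^3 - 8*r^2 + 20*r - 16) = r*(r - 2)*(r + 2)*(r^2 - 6*r + 8) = r*(r - 4)*(r - 2)*(r + 2)*(r - 2)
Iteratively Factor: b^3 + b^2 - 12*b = (b + 4)*(b^2 - 3*b) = b*(b + 4)*(b - 3)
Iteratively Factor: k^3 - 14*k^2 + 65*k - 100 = (k - 4)*(k^2 - 10*k + 25) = (k - 5)*(k - 4)*(k - 5)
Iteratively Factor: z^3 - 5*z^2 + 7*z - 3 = (z - 1)*(z^2 - 4*z + 3) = (z - 3)*(z - 1)*(z - 1)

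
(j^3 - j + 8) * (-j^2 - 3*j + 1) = -j^5 - 3*j^4 + 2*j^3 - 5*j^2 - 25*j + 8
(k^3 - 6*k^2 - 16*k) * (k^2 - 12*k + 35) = k^5 - 18*k^4 + 91*k^3 - 18*k^2 - 560*k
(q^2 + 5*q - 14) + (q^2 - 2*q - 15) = 2*q^2 + 3*q - 29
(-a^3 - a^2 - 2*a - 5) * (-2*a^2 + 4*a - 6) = 2*a^5 - 2*a^4 + 6*a^3 + 8*a^2 - 8*a + 30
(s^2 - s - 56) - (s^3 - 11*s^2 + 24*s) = -s^3 + 12*s^2 - 25*s - 56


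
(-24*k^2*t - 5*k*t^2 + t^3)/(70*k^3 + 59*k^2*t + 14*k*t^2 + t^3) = t*(-24*k^2 - 5*k*t + t^2)/(70*k^3 + 59*k^2*t + 14*k*t^2 + t^3)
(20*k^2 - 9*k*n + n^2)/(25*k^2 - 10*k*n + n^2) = (4*k - n)/(5*k - n)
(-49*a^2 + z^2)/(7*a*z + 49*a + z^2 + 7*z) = (-7*a + z)/(z + 7)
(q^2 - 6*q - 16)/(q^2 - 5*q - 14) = (q - 8)/(q - 7)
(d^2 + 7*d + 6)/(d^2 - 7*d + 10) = (d^2 + 7*d + 6)/(d^2 - 7*d + 10)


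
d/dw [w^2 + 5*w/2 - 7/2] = 2*w + 5/2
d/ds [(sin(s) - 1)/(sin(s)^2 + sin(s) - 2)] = -cos(s)/(sin(s) + 2)^2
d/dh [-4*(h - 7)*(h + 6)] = 4 - 8*h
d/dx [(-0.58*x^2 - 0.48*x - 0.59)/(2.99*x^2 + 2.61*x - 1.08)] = (-0.0785999999999998*x^2 + 4.781*x + 2.0583)/(8.9401*x^4 + 15.6078*x^3 + 0.353699999999998*x^2 - 5.6376*x + 1.1664)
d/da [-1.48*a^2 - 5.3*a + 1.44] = -2.96*a - 5.3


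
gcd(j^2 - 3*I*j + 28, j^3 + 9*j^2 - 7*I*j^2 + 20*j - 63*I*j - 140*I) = j - 7*I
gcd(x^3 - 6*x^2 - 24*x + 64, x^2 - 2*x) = x - 2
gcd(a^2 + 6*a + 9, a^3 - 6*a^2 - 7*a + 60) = a + 3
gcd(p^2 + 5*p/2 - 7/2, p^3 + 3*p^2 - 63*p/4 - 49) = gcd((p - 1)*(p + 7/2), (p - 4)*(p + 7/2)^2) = p + 7/2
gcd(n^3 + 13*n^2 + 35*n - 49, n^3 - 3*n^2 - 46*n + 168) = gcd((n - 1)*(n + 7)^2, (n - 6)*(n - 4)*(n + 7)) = n + 7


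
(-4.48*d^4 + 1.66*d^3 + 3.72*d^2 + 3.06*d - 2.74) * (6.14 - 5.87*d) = 26.2976*d^5 - 37.2514*d^4 - 11.644*d^3 + 4.8786*d^2 + 34.8722*d - 16.8236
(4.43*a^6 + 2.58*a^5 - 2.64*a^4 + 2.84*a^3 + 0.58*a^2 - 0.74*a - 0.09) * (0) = 0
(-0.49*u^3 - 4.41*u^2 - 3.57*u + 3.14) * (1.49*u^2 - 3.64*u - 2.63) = -0.7301*u^5 - 4.7873*u^4 + 12.0218*u^3 + 29.2717*u^2 - 2.0405*u - 8.2582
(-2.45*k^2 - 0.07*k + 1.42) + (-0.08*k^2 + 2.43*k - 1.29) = -2.53*k^2 + 2.36*k + 0.13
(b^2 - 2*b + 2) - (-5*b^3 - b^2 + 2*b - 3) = 5*b^3 + 2*b^2 - 4*b + 5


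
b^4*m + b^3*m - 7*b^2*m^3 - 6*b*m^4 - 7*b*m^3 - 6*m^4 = (b - 3*m)*(b + m)*(b + 2*m)*(b*m + m)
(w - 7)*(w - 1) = w^2 - 8*w + 7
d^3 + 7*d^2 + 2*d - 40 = (d - 2)*(d + 4)*(d + 5)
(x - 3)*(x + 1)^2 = x^3 - x^2 - 5*x - 3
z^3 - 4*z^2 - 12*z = z*(z - 6)*(z + 2)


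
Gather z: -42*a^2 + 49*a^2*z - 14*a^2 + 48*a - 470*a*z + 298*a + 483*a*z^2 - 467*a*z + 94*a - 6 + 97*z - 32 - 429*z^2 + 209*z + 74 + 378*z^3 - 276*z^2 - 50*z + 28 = -56*a^2 + 440*a + 378*z^3 + z^2*(483*a - 705) + z*(49*a^2 - 937*a + 256) + 64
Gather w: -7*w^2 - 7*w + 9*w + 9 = -7*w^2 + 2*w + 9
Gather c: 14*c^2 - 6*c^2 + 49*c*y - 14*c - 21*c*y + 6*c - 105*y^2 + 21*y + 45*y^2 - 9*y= 8*c^2 + c*(28*y - 8) - 60*y^2 + 12*y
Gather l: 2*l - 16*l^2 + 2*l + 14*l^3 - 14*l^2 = 14*l^3 - 30*l^2 + 4*l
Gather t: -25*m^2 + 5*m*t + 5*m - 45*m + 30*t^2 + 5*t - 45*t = -25*m^2 - 40*m + 30*t^2 + t*(5*m - 40)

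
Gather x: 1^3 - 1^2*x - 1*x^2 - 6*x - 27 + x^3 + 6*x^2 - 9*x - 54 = x^3 + 5*x^2 - 16*x - 80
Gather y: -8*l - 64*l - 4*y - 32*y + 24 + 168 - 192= -72*l - 36*y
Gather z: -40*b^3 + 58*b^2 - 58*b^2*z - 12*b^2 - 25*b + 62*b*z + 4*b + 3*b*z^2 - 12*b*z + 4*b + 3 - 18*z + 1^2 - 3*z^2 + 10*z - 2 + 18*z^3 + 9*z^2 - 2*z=-40*b^3 + 46*b^2 - 17*b + 18*z^3 + z^2*(3*b + 6) + z*(-58*b^2 + 50*b - 10) + 2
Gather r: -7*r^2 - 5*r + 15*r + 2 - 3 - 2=-7*r^2 + 10*r - 3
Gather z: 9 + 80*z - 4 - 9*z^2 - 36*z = -9*z^2 + 44*z + 5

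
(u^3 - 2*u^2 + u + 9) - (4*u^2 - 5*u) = u^3 - 6*u^2 + 6*u + 9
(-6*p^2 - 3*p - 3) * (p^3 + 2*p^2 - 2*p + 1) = -6*p^5 - 15*p^4 + 3*p^3 - 6*p^2 + 3*p - 3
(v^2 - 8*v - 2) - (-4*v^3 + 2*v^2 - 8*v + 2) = 4*v^3 - v^2 - 4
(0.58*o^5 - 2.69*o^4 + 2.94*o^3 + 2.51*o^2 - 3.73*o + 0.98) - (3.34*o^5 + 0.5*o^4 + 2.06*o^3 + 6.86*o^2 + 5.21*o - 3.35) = -2.76*o^5 - 3.19*o^4 + 0.88*o^3 - 4.35*o^2 - 8.94*o + 4.33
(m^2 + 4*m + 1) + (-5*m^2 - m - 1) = -4*m^2 + 3*m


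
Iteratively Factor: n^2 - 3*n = (n)*(n - 3)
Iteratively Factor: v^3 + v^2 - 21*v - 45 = (v + 3)*(v^2 - 2*v - 15) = (v - 5)*(v + 3)*(v + 3)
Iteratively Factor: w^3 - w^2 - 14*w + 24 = (w - 3)*(w^2 + 2*w - 8) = (w - 3)*(w + 4)*(w - 2)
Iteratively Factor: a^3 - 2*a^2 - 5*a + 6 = (a - 1)*(a^2 - a - 6) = (a - 1)*(a + 2)*(a - 3)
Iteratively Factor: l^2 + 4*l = (l + 4)*(l)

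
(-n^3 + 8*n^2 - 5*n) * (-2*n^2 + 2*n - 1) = 2*n^5 - 18*n^4 + 27*n^3 - 18*n^2 + 5*n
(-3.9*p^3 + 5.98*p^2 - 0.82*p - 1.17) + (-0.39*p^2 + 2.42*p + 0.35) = -3.9*p^3 + 5.59*p^2 + 1.6*p - 0.82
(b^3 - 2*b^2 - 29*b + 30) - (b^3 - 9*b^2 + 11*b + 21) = 7*b^2 - 40*b + 9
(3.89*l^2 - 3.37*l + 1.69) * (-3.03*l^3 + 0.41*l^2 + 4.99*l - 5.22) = -11.7867*l^5 + 11.806*l^4 + 12.9087*l^3 - 36.4292*l^2 + 26.0245*l - 8.8218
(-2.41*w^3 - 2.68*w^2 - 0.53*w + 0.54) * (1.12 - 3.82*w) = 9.2062*w^4 + 7.5384*w^3 - 0.977*w^2 - 2.6564*w + 0.6048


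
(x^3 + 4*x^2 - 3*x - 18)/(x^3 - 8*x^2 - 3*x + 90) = (x^2 + x - 6)/(x^2 - 11*x + 30)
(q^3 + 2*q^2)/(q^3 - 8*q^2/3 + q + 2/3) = 3*q^2*(q + 2)/(3*q^3 - 8*q^2 + 3*q + 2)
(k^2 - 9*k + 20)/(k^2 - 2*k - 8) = (k - 5)/(k + 2)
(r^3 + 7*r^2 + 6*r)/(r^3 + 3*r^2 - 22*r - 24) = r/(r - 4)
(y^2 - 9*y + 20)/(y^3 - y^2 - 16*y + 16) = (y - 5)/(y^2 + 3*y - 4)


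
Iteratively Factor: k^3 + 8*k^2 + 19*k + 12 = (k + 1)*(k^2 + 7*k + 12) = (k + 1)*(k + 3)*(k + 4)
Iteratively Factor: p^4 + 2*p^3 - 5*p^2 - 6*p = (p + 1)*(p^3 + p^2 - 6*p) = (p - 2)*(p + 1)*(p^2 + 3*p) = (p - 2)*(p + 1)*(p + 3)*(p)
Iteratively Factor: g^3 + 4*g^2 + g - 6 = (g + 2)*(g^2 + 2*g - 3) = (g + 2)*(g + 3)*(g - 1)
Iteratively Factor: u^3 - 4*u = (u)*(u^2 - 4) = u*(u + 2)*(u - 2)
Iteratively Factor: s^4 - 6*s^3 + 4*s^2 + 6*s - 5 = (s - 1)*(s^3 - 5*s^2 - s + 5) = (s - 5)*(s - 1)*(s^2 - 1) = (s - 5)*(s - 1)*(s + 1)*(s - 1)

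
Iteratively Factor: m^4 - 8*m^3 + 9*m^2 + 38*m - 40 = (m - 5)*(m^3 - 3*m^2 - 6*m + 8) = (m - 5)*(m - 1)*(m^2 - 2*m - 8) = (m - 5)*(m - 4)*(m - 1)*(m + 2)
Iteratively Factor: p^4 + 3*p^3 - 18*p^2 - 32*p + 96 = (p - 2)*(p^3 + 5*p^2 - 8*p - 48) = (p - 3)*(p - 2)*(p^2 + 8*p + 16) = (p - 3)*(p - 2)*(p + 4)*(p + 4)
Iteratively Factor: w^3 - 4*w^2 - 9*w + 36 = (w - 3)*(w^2 - w - 12) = (w - 4)*(w - 3)*(w + 3)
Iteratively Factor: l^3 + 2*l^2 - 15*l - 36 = (l + 3)*(l^2 - l - 12) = (l + 3)^2*(l - 4)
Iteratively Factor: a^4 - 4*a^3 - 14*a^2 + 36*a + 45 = (a - 5)*(a^3 + a^2 - 9*a - 9) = (a - 5)*(a + 3)*(a^2 - 2*a - 3) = (a - 5)*(a - 3)*(a + 3)*(a + 1)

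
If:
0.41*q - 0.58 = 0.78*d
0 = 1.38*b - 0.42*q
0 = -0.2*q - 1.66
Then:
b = -2.53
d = -5.11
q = -8.30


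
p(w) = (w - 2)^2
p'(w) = 2*w - 4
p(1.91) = 0.01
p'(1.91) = -0.18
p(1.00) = 1.00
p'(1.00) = -2.00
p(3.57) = 2.46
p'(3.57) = 3.14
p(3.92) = 3.69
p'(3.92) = 3.84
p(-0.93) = 8.58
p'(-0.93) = -5.86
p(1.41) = 0.35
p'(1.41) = -1.18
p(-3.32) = 28.30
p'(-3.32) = -10.64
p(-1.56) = 12.67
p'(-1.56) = -7.12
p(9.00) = 49.00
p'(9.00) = 14.00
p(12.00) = 100.00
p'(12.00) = 20.00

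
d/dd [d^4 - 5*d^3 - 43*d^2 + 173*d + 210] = 4*d^3 - 15*d^2 - 86*d + 173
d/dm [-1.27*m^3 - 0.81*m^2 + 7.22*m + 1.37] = -3.81*m^2 - 1.62*m + 7.22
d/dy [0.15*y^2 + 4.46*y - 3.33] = 0.3*y + 4.46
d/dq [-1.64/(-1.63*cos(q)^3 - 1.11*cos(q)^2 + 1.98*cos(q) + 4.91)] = (8.0196*cos(q)^2 + 3.6408*cos(q) - 3.2472)*sin(q)/(1.63*cos(q)^3 + 1.11*cos(q)^2 - 1.98*cos(q) - 4.91)^2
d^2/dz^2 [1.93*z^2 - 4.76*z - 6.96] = 3.86000000000000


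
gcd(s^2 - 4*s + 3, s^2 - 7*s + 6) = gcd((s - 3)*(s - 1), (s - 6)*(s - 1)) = s - 1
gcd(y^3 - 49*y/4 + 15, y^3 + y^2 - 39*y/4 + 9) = y^2 + 5*y/2 - 6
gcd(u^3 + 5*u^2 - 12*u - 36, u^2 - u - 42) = u + 6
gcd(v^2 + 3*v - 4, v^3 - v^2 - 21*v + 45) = 1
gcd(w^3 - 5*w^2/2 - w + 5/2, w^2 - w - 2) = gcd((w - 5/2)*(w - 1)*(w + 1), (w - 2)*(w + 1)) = w + 1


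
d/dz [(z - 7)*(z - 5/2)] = 2*z - 19/2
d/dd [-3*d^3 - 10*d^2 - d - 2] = -9*d^2 - 20*d - 1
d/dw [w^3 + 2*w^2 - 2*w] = 3*w^2 + 4*w - 2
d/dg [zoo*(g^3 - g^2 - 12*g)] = zoo*(g^2 + g + 1)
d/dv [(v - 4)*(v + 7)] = 2*v + 3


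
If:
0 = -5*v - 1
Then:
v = -1/5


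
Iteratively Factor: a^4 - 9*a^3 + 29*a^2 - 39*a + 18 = (a - 2)*(a^3 - 7*a^2 + 15*a - 9) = (a - 3)*(a - 2)*(a^2 - 4*a + 3) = (a - 3)^2*(a - 2)*(a - 1)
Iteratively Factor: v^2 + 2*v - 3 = (v + 3)*(v - 1)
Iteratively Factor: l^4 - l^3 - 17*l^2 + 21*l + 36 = (l - 3)*(l^3 + 2*l^2 - 11*l - 12) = (l - 3)^2*(l^2 + 5*l + 4) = (l - 3)^2*(l + 4)*(l + 1)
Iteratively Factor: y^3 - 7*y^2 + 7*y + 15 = (y - 5)*(y^2 - 2*y - 3) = (y - 5)*(y - 3)*(y + 1)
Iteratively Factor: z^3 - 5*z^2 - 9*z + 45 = (z - 3)*(z^2 - 2*z - 15) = (z - 5)*(z - 3)*(z + 3)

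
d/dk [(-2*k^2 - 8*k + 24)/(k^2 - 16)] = 8*(k^2 + 2*k + 16)/(k^4 - 32*k^2 + 256)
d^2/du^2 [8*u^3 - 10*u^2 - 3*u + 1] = 48*u - 20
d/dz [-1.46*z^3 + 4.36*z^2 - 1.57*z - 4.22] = -4.38*z^2 + 8.72*z - 1.57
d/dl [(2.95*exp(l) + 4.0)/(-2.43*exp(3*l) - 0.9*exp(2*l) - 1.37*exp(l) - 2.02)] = (14.337*exp(3*l) + 31.815*exp(2*l) + 7.2*exp(l) - 0.479)*exp(l)/(5.9049*exp(6*l) + 4.374*exp(5*l) + 7.4682*exp(4*l) + 12.2832*exp(3*l) + 5.5129*exp(2*l) + 5.5348*exp(l) + 4.0804)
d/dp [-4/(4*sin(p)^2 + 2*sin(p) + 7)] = 8*(4*sin(p) + 1)*cos(p)/(4*sin(p)^2 + 2*sin(p) + 7)^2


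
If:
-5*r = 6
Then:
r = -6/5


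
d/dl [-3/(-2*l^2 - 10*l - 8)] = 3*(-2*l - 5)/(2*(l^2 + 5*l + 4)^2)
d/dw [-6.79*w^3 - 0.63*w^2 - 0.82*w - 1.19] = -20.37*w^2 - 1.26*w - 0.82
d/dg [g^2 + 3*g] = 2*g + 3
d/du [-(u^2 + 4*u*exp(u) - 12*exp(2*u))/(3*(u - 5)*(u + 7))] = (2*(u - 5)*(u + 7)*(-2*u*exp(u) - u + 12*exp(2*u) - 2*exp(u)) + (u - 5)*(u^2 + 4*u*exp(u) - 12*exp(2*u)) + (u + 7)*(u^2 + 4*u*exp(u) - 12*exp(2*u)))/(3*(u - 5)^2*(u + 7)^2)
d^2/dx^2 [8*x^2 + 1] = 16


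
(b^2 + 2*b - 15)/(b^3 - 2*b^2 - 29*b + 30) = (b - 3)/(b^2 - 7*b + 6)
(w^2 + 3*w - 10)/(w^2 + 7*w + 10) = (w - 2)/(w + 2)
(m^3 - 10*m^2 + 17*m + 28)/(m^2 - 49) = (m^2 - 3*m - 4)/(m + 7)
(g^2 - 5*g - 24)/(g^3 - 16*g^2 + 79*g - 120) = (g + 3)/(g^2 - 8*g + 15)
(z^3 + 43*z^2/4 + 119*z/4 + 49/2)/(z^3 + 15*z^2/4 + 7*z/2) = (z + 7)/z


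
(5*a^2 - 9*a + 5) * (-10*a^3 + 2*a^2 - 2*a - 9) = -50*a^5 + 100*a^4 - 78*a^3 - 17*a^2 + 71*a - 45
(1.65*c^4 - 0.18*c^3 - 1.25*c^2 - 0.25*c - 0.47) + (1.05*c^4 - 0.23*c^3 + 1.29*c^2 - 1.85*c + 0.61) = 2.7*c^4 - 0.41*c^3 + 0.04*c^2 - 2.1*c + 0.14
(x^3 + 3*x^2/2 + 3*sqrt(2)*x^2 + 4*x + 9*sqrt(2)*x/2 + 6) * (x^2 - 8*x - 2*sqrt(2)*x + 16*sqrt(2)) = x^5 - 13*x^4/2 + sqrt(2)*x^4 - 20*x^3 - 13*sqrt(2)*x^3/2 - 20*sqrt(2)*x^2 + 52*x^2 + 52*sqrt(2)*x + 96*x + 96*sqrt(2)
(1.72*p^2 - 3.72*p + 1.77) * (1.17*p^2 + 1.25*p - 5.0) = 2.0124*p^4 - 2.2024*p^3 - 11.1791*p^2 + 20.8125*p - 8.85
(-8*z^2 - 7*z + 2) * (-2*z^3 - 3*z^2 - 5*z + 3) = 16*z^5 + 38*z^4 + 57*z^3 + 5*z^2 - 31*z + 6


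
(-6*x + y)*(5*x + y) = -30*x^2 - x*y + y^2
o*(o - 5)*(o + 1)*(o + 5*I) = o^4 - 4*o^3 + 5*I*o^3 - 5*o^2 - 20*I*o^2 - 25*I*o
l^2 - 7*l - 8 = (l - 8)*(l + 1)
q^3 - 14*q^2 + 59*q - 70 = (q - 7)*(q - 5)*(q - 2)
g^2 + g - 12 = (g - 3)*(g + 4)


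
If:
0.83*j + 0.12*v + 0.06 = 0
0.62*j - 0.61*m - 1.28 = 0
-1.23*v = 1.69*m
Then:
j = -0.61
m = -2.72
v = 3.74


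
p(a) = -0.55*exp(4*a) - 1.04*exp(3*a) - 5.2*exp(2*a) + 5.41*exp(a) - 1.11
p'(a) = -2.2*exp(4*a) - 3.12*exp(3*a) - 10.4*exp(2*a) + 5.41*exp(a)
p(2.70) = -31459.61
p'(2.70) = -120346.63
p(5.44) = -1563997473.38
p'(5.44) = -6242714549.81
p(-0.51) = -0.03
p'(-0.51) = -1.46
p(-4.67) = -1.06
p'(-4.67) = 0.05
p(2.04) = -2664.12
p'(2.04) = -9688.70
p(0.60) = -20.87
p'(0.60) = -67.80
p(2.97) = -88966.01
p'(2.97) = -344522.75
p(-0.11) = -1.54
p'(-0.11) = -7.16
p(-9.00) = -1.11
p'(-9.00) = 0.00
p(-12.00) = -1.11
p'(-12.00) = 0.00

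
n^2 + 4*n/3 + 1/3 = (n + 1/3)*(n + 1)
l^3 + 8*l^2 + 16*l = l*(l + 4)^2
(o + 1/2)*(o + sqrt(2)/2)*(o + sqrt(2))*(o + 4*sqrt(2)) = o^4 + o^3/2 + 11*sqrt(2)*o^3/2 + 11*sqrt(2)*o^2/4 + 13*o^2 + 4*sqrt(2)*o + 13*o/2 + 2*sqrt(2)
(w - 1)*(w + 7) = w^2 + 6*w - 7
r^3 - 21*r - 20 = (r - 5)*(r + 1)*(r + 4)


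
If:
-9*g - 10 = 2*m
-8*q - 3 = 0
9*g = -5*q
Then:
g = 5/24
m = -95/16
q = -3/8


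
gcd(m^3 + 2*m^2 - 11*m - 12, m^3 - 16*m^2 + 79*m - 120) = m - 3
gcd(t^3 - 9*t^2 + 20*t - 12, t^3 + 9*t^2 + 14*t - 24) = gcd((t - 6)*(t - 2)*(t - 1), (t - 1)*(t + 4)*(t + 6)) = t - 1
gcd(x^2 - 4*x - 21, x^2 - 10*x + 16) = 1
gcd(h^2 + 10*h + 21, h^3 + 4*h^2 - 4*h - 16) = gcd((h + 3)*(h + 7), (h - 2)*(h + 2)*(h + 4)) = 1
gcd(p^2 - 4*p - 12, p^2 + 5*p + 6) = p + 2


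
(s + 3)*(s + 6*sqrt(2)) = s^2 + 3*s + 6*sqrt(2)*s + 18*sqrt(2)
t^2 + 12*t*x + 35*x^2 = (t + 5*x)*(t + 7*x)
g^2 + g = g*(g + 1)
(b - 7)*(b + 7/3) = b^2 - 14*b/3 - 49/3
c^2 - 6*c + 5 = (c - 5)*(c - 1)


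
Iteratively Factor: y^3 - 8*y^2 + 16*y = (y)*(y^2 - 8*y + 16) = y*(y - 4)*(y - 4)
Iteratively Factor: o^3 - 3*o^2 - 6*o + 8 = (o - 4)*(o^2 + o - 2) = (o - 4)*(o - 1)*(o + 2)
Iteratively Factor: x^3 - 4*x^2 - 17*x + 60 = (x + 4)*(x^2 - 8*x + 15) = (x - 5)*(x + 4)*(x - 3)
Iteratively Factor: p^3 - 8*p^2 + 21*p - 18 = (p - 3)*(p^2 - 5*p + 6) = (p - 3)*(p - 2)*(p - 3)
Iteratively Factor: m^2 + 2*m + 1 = (m + 1)*(m + 1)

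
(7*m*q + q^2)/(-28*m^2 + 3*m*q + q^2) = q/(-4*m + q)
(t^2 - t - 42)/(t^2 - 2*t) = (t^2 - t - 42)/(t*(t - 2))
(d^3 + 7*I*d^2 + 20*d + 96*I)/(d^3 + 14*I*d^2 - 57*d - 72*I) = (d - 4*I)/(d + 3*I)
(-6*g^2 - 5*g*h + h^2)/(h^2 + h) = (-6*g^2 - 5*g*h + h^2)/(h*(h + 1))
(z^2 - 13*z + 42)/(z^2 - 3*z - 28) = (z - 6)/(z + 4)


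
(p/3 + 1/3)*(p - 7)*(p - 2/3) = p^3/3 - 20*p^2/9 - p + 14/9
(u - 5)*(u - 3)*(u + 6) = u^3 - 2*u^2 - 33*u + 90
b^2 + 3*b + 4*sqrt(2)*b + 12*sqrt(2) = (b + 3)*(b + 4*sqrt(2))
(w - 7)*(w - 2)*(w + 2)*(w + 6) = w^4 - w^3 - 46*w^2 + 4*w + 168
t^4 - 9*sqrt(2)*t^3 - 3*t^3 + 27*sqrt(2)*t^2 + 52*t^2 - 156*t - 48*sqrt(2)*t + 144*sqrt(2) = (t - 3)*(t - 4*sqrt(2))*(t - 3*sqrt(2))*(t - 2*sqrt(2))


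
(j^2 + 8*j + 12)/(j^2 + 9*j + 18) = (j + 2)/(j + 3)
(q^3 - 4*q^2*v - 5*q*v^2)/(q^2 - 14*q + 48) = q*(q^2 - 4*q*v - 5*v^2)/(q^2 - 14*q + 48)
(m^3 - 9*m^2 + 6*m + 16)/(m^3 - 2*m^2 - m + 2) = (m - 8)/(m - 1)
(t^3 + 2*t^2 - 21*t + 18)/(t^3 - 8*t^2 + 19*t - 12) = (t + 6)/(t - 4)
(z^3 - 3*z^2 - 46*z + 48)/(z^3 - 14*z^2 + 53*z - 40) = (z + 6)/(z - 5)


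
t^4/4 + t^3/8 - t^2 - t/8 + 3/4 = (t/4 + 1/4)*(t - 3/2)*(t - 1)*(t + 2)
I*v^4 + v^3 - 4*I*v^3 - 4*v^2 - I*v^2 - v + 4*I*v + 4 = (v - 4)*(v + 1)*(v - I)*(I*v - I)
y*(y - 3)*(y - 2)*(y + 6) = y^4 + y^3 - 24*y^2 + 36*y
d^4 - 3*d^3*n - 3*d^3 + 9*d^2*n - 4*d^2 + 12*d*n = d*(d - 4)*(d + 1)*(d - 3*n)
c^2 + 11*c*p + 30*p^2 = (c + 5*p)*(c + 6*p)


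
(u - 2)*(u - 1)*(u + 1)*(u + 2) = u^4 - 5*u^2 + 4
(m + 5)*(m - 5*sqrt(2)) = m^2 - 5*sqrt(2)*m + 5*m - 25*sqrt(2)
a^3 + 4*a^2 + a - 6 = (a - 1)*(a + 2)*(a + 3)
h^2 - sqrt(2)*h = h*(h - sqrt(2))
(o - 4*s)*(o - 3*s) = o^2 - 7*o*s + 12*s^2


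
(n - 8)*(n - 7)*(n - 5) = n^3 - 20*n^2 + 131*n - 280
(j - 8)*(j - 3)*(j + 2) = j^3 - 9*j^2 + 2*j + 48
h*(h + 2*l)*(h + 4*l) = h^3 + 6*h^2*l + 8*h*l^2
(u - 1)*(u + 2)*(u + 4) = u^3 + 5*u^2 + 2*u - 8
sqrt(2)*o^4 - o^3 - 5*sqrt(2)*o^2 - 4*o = o*(o - 2*sqrt(2))*(o + sqrt(2))*(sqrt(2)*o + 1)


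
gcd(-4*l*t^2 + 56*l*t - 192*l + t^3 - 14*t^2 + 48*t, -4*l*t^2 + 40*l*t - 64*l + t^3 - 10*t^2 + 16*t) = -4*l*t + 32*l + t^2 - 8*t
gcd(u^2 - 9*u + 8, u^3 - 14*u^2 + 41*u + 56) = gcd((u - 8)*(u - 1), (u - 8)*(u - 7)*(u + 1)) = u - 8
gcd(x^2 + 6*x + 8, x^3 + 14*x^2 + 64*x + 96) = x + 4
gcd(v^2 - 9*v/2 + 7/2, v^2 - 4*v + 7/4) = v - 7/2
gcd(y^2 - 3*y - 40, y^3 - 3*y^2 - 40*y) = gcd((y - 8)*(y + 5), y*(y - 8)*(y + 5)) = y^2 - 3*y - 40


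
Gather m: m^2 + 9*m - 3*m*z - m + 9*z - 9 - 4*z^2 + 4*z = m^2 + m*(8 - 3*z) - 4*z^2 + 13*z - 9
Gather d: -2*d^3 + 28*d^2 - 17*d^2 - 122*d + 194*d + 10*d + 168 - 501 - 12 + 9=-2*d^3 + 11*d^2 + 82*d - 336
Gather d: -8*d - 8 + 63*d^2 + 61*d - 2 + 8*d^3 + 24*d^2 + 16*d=8*d^3 + 87*d^2 + 69*d - 10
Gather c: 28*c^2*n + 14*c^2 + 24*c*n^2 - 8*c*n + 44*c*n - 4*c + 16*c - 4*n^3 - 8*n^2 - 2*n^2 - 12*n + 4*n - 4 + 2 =c^2*(28*n + 14) + c*(24*n^2 + 36*n + 12) - 4*n^3 - 10*n^2 - 8*n - 2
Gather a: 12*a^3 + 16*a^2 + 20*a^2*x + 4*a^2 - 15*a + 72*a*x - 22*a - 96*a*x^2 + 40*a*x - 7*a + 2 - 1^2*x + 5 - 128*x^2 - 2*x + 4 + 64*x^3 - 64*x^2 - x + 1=12*a^3 + a^2*(20*x + 20) + a*(-96*x^2 + 112*x - 44) + 64*x^3 - 192*x^2 - 4*x + 12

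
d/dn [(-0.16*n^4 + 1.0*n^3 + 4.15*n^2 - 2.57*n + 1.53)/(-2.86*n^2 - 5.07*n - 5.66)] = (0.9152*n^5 - 0.426400000000001*n^4 - 6.5176*n^3 - 45.3707*n^2 - 38.2264*n + 22.3033)/(8.1796*n^4 + 29.0004*n^3 + 58.0801*n^2 + 57.3924*n + 32.0356)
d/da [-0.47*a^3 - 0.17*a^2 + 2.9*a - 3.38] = -1.41*a^2 - 0.34*a + 2.9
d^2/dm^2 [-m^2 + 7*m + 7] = -2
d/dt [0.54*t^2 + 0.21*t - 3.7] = 1.08*t + 0.21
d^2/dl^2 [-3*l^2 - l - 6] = -6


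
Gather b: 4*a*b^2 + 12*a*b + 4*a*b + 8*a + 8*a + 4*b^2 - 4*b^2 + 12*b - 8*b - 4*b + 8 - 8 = 4*a*b^2 + 16*a*b + 16*a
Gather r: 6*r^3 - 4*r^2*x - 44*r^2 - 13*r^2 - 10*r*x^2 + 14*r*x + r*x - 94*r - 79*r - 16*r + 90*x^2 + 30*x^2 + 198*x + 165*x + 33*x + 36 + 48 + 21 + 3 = 6*r^3 + r^2*(-4*x - 57) + r*(-10*x^2 + 15*x - 189) + 120*x^2 + 396*x + 108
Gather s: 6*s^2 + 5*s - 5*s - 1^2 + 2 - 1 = 6*s^2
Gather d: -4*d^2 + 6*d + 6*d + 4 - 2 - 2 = -4*d^2 + 12*d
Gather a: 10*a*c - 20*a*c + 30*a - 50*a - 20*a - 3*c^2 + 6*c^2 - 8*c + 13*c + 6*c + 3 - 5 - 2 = a*(-10*c - 40) + 3*c^2 + 11*c - 4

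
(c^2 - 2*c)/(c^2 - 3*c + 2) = c/(c - 1)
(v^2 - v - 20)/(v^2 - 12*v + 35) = (v + 4)/(v - 7)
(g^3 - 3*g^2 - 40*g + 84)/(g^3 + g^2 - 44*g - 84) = (g - 2)/(g + 2)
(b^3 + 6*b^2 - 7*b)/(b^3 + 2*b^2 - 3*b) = (b + 7)/(b + 3)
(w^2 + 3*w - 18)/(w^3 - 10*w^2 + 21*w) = (w + 6)/(w*(w - 7))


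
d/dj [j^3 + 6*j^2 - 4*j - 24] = 3*j^2 + 12*j - 4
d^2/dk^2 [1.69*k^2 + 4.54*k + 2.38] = 3.38000000000000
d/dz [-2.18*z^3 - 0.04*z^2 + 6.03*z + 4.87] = -6.54*z^2 - 0.08*z + 6.03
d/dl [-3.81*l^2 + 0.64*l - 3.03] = 0.64 - 7.62*l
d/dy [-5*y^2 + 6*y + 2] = 6 - 10*y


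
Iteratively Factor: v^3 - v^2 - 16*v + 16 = (v - 4)*(v^2 + 3*v - 4) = (v - 4)*(v + 4)*(v - 1)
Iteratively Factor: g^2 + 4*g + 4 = (g + 2)*(g + 2)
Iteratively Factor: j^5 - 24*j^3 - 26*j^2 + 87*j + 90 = (j - 5)*(j^4 + 5*j^3 + j^2 - 21*j - 18) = (j - 5)*(j + 3)*(j^3 + 2*j^2 - 5*j - 6) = (j - 5)*(j + 1)*(j + 3)*(j^2 + j - 6) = (j - 5)*(j - 2)*(j + 1)*(j + 3)*(j + 3)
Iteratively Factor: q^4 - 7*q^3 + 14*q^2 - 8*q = (q - 2)*(q^3 - 5*q^2 + 4*q) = (q - 4)*(q - 2)*(q^2 - q) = (q - 4)*(q - 2)*(q - 1)*(q)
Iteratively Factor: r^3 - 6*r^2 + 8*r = (r - 2)*(r^2 - 4*r) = (r - 4)*(r - 2)*(r)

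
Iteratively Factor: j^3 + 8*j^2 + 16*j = (j + 4)*(j^2 + 4*j) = (j + 4)^2*(j)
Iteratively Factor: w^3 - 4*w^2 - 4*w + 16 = (w - 4)*(w^2 - 4) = (w - 4)*(w - 2)*(w + 2)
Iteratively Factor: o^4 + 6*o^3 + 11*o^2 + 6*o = (o + 3)*(o^3 + 3*o^2 + 2*o) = (o + 2)*(o + 3)*(o^2 + o) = o*(o + 2)*(o + 3)*(o + 1)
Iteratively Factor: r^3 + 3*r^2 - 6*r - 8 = (r + 4)*(r^2 - r - 2) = (r - 2)*(r + 4)*(r + 1)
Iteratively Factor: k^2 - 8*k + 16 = (k - 4)*(k - 4)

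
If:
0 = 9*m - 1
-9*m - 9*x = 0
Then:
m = 1/9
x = -1/9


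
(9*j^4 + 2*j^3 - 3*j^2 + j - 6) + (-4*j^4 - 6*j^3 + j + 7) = 5*j^4 - 4*j^3 - 3*j^2 + 2*j + 1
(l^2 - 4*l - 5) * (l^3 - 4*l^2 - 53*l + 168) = l^5 - 8*l^4 - 42*l^3 + 400*l^2 - 407*l - 840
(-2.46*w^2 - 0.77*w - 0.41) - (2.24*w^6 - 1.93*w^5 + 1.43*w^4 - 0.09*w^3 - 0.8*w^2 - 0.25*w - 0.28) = -2.24*w^6 + 1.93*w^5 - 1.43*w^4 + 0.09*w^3 - 1.66*w^2 - 0.52*w - 0.13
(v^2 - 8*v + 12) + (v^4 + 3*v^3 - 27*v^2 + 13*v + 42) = v^4 + 3*v^3 - 26*v^2 + 5*v + 54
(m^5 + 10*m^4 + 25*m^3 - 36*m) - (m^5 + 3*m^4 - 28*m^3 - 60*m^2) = 7*m^4 + 53*m^3 + 60*m^2 - 36*m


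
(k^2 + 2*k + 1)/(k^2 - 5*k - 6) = (k + 1)/(k - 6)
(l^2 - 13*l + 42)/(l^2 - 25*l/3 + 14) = 3*(l - 7)/(3*l - 7)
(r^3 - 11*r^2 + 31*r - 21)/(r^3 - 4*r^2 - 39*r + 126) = (r - 1)/(r + 6)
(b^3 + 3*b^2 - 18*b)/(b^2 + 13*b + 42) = b*(b - 3)/(b + 7)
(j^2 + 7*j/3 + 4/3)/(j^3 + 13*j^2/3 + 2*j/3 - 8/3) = (3*j + 4)/(3*j^2 + 10*j - 8)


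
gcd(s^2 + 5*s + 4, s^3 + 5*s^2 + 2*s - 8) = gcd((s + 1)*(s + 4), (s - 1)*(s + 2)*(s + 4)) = s + 4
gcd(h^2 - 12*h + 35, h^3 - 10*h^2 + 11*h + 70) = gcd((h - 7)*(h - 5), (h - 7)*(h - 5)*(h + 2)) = h^2 - 12*h + 35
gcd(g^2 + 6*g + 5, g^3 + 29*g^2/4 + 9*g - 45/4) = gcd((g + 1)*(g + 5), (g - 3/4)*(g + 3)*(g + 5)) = g + 5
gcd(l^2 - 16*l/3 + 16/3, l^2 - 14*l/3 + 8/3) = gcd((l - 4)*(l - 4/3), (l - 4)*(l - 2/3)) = l - 4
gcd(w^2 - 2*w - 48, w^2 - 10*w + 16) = w - 8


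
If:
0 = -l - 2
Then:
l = -2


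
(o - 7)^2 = o^2 - 14*o + 49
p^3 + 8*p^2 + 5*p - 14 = (p - 1)*(p + 2)*(p + 7)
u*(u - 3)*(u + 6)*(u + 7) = u^4 + 10*u^3 + 3*u^2 - 126*u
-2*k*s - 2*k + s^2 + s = (-2*k + s)*(s + 1)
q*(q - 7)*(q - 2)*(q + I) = q^4 - 9*q^3 + I*q^3 + 14*q^2 - 9*I*q^2 + 14*I*q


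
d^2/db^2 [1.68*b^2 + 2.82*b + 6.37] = 3.36000000000000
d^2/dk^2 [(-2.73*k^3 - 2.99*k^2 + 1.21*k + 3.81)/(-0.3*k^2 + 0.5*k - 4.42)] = (2.22044604925031e-16*k^5 - 5.19576*k^3 - 62.04564*k^2 + 333.061992*k + 119.678592)/(0.027*k^6 - 0.135*k^5 + 1.4184*k^4 - 4.103*k^3 + 20.89776*k^2 - 29.3046*k + 86.350888)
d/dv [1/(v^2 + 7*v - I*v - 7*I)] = (-2*v - 7 + I)/(v^2 + 7*v - I*v - 7*I)^2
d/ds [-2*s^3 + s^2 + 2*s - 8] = -6*s^2 + 2*s + 2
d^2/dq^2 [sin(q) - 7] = -sin(q)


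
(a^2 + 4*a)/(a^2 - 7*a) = (a + 4)/(a - 7)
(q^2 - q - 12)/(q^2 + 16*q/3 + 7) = 3*(q - 4)/(3*q + 7)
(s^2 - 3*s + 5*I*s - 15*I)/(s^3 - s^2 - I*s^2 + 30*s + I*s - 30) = (s - 3)/(s^2 - s*(1 + 6*I) + 6*I)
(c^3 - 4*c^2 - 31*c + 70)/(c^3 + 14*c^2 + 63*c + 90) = (c^2 - 9*c + 14)/(c^2 + 9*c + 18)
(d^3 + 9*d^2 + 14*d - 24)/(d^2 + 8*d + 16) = (d^2 + 5*d - 6)/(d + 4)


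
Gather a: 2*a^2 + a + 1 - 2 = 2*a^2 + a - 1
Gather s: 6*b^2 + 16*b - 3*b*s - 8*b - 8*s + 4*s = 6*b^2 + 8*b + s*(-3*b - 4)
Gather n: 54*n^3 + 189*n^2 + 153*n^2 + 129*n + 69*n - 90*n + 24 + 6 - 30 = 54*n^3 + 342*n^2 + 108*n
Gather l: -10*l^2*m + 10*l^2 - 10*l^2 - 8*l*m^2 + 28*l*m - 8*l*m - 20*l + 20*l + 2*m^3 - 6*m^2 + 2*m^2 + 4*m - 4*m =-10*l^2*m + l*(-8*m^2 + 20*m) + 2*m^3 - 4*m^2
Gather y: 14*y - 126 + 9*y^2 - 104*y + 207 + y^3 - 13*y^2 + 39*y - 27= y^3 - 4*y^2 - 51*y + 54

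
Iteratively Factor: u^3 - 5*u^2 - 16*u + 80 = (u + 4)*(u^2 - 9*u + 20) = (u - 5)*(u + 4)*(u - 4)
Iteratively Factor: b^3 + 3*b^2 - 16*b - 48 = (b - 4)*(b^2 + 7*b + 12) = (b - 4)*(b + 4)*(b + 3)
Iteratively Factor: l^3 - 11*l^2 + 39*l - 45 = (l - 5)*(l^2 - 6*l + 9) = (l - 5)*(l - 3)*(l - 3)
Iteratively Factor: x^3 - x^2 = (x)*(x^2 - x) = x*(x - 1)*(x)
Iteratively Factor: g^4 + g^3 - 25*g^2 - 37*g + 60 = (g + 4)*(g^3 - 3*g^2 - 13*g + 15) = (g - 5)*(g + 4)*(g^2 + 2*g - 3) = (g - 5)*(g - 1)*(g + 4)*(g + 3)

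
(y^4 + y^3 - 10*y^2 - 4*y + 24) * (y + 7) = y^5 + 8*y^4 - 3*y^3 - 74*y^2 - 4*y + 168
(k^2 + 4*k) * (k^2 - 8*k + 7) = k^4 - 4*k^3 - 25*k^2 + 28*k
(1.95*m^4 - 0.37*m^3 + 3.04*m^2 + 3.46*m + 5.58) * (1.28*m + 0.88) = 2.496*m^5 + 1.2424*m^4 + 3.5656*m^3 + 7.104*m^2 + 10.1872*m + 4.9104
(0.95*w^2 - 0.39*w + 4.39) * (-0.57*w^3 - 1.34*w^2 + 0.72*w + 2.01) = -0.5415*w^5 - 1.0507*w^4 - 1.2957*w^3 - 4.2539*w^2 + 2.3769*w + 8.8239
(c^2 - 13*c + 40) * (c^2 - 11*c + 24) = c^4 - 24*c^3 + 207*c^2 - 752*c + 960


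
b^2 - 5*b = b*(b - 5)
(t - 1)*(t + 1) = t^2 - 1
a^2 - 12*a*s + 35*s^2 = (a - 7*s)*(a - 5*s)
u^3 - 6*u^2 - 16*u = u*(u - 8)*(u + 2)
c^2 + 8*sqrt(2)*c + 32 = (c + 4*sqrt(2))^2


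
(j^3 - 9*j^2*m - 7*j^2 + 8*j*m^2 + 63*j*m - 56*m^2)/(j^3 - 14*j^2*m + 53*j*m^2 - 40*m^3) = (j - 7)/(j - 5*m)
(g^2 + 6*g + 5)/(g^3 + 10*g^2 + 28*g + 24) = (g^2 + 6*g + 5)/(g^3 + 10*g^2 + 28*g + 24)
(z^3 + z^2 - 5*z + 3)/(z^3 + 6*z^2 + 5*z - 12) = (z - 1)/(z + 4)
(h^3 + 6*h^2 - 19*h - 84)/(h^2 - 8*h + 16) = (h^2 + 10*h + 21)/(h - 4)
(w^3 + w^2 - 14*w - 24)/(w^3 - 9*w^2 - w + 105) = (w^2 - 2*w - 8)/(w^2 - 12*w + 35)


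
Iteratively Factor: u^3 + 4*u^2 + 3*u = (u)*(u^2 + 4*u + 3) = u*(u + 1)*(u + 3)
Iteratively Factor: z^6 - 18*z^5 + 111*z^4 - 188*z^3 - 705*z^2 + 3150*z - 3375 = (z - 5)*(z^5 - 13*z^4 + 46*z^3 + 42*z^2 - 495*z + 675) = (z - 5)*(z - 3)*(z^4 - 10*z^3 + 16*z^2 + 90*z - 225) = (z - 5)*(z - 3)^2*(z^3 - 7*z^2 - 5*z + 75) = (z - 5)^2*(z - 3)^2*(z^2 - 2*z - 15) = (z - 5)^2*(z - 3)^2*(z + 3)*(z - 5)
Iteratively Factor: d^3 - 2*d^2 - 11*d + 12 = (d - 4)*(d^2 + 2*d - 3) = (d - 4)*(d + 3)*(d - 1)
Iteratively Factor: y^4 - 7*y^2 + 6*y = (y)*(y^3 - 7*y + 6) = y*(y + 3)*(y^2 - 3*y + 2) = y*(y - 2)*(y + 3)*(y - 1)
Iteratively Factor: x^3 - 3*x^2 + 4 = (x - 2)*(x^2 - x - 2) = (x - 2)*(x + 1)*(x - 2)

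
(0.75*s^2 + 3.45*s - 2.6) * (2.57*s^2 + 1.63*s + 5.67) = 1.9275*s^4 + 10.089*s^3 + 3.194*s^2 + 15.3235*s - 14.742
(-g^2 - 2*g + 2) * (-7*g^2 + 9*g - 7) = 7*g^4 + 5*g^3 - 25*g^2 + 32*g - 14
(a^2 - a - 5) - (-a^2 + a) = 2*a^2 - 2*a - 5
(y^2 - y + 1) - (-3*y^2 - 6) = 4*y^2 - y + 7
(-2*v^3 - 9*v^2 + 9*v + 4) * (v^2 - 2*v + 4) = -2*v^5 - 5*v^4 + 19*v^3 - 50*v^2 + 28*v + 16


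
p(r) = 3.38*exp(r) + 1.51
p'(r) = 3.38*exp(r)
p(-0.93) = 2.84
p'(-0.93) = 1.33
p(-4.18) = 1.56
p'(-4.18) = 0.05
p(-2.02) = 1.96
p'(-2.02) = 0.45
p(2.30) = 35.22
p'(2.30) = 33.71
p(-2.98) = 1.68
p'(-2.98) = 0.17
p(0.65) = 7.98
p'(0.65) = 6.47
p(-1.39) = 2.35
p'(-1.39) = 0.84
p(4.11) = 207.51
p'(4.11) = 206.00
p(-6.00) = 1.52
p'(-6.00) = 0.01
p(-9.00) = 1.51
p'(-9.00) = 0.00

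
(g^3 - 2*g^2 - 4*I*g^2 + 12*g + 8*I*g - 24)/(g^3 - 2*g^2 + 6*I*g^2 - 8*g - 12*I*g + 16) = (g - 6*I)/(g + 4*I)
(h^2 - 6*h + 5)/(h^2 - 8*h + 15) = (h - 1)/(h - 3)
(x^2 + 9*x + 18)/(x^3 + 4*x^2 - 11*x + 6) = (x + 3)/(x^2 - 2*x + 1)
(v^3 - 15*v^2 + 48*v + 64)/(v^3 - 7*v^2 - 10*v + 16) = (v^2 - 7*v - 8)/(v^2 + v - 2)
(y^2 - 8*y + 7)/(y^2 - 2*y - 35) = (y - 1)/(y + 5)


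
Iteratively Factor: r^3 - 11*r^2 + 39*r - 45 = (r - 3)*(r^2 - 8*r + 15) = (r - 3)^2*(r - 5)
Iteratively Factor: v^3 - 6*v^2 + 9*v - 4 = (v - 1)*(v^2 - 5*v + 4) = (v - 4)*(v - 1)*(v - 1)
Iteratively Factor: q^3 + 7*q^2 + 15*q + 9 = (q + 3)*(q^2 + 4*q + 3) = (q + 3)^2*(q + 1)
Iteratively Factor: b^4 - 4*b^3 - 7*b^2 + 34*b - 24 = (b - 4)*(b^3 - 7*b + 6) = (b - 4)*(b + 3)*(b^2 - 3*b + 2) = (b - 4)*(b - 1)*(b + 3)*(b - 2)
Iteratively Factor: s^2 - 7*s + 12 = (s - 4)*(s - 3)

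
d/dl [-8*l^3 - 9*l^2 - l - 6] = -24*l^2 - 18*l - 1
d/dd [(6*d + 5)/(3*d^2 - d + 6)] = (18*d^2 - 6*d - (6*d - 1)*(6*d + 5) + 36)/(3*d^2 - d + 6)^2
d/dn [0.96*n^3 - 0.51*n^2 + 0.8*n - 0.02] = 2.88*n^2 - 1.02*n + 0.8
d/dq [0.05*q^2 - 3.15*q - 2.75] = 0.1*q - 3.15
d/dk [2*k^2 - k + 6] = 4*k - 1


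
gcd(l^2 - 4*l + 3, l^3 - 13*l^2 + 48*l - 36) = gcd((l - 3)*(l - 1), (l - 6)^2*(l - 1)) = l - 1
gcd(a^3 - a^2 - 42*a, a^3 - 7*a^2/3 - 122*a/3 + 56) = a^2 - a - 42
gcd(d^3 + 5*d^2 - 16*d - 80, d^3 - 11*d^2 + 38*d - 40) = d - 4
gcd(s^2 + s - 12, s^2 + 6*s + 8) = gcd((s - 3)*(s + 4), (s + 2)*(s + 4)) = s + 4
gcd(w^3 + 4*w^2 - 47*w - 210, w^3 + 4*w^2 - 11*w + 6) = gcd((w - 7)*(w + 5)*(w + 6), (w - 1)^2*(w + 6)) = w + 6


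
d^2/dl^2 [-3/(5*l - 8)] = -150/(5*l - 8)^3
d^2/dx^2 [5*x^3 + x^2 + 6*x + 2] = 30*x + 2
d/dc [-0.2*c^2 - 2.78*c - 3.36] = -0.4*c - 2.78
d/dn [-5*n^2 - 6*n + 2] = -10*n - 6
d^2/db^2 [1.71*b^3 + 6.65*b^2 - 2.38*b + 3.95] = 10.26*b + 13.3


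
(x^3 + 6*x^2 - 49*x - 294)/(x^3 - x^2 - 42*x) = (x + 7)/x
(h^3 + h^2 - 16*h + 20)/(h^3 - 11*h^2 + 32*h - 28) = (h + 5)/(h - 7)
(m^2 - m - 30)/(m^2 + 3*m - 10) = (m - 6)/(m - 2)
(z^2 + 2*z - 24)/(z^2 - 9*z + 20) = (z + 6)/(z - 5)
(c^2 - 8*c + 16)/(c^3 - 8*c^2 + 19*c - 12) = (c - 4)/(c^2 - 4*c + 3)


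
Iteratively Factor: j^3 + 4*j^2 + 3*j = (j + 1)*(j^2 + 3*j) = j*(j + 1)*(j + 3)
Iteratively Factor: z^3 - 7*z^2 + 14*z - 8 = (z - 2)*(z^2 - 5*z + 4) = (z - 2)*(z - 1)*(z - 4)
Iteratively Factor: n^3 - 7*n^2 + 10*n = (n - 5)*(n^2 - 2*n) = n*(n - 5)*(n - 2)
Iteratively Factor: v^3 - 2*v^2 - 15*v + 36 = (v - 3)*(v^2 + v - 12) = (v - 3)*(v + 4)*(v - 3)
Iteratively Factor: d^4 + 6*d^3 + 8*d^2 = (d)*(d^3 + 6*d^2 + 8*d) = d*(d + 4)*(d^2 + 2*d) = d*(d + 2)*(d + 4)*(d)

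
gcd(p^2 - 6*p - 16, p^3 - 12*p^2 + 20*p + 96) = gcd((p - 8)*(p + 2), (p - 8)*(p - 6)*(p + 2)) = p^2 - 6*p - 16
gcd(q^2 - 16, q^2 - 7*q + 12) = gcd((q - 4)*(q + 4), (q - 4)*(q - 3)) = q - 4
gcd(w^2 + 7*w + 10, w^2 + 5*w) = w + 5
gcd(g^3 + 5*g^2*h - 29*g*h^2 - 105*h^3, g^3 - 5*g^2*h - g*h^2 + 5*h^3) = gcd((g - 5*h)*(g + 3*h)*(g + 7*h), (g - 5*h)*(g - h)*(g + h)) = g - 5*h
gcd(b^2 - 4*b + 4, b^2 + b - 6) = b - 2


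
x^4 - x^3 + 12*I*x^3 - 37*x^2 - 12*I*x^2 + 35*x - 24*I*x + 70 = (x - 2)*(x + 1)*(x + 5*I)*(x + 7*I)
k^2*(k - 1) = k^3 - k^2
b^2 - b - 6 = (b - 3)*(b + 2)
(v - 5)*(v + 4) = v^2 - v - 20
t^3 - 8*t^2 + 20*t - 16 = (t - 4)*(t - 2)^2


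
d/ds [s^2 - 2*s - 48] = 2*s - 2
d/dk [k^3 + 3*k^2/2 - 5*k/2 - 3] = 3*k^2 + 3*k - 5/2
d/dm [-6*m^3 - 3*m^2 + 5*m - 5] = -18*m^2 - 6*m + 5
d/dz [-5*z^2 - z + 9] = -10*z - 1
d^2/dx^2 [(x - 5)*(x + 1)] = 2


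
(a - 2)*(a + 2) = a^2 - 4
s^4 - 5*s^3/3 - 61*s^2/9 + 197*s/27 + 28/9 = (s - 3)*(s - 4/3)*(s + 1/3)*(s + 7/3)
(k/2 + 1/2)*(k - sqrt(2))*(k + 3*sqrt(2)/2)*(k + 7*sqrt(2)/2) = k^4/2 + k^3/2 + 2*sqrt(2)*k^3 + k^2/4 + 2*sqrt(2)*k^2 - 21*sqrt(2)*k/4 + k/4 - 21*sqrt(2)/4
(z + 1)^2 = z^2 + 2*z + 1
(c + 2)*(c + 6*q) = c^2 + 6*c*q + 2*c + 12*q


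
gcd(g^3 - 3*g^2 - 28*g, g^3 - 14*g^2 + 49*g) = g^2 - 7*g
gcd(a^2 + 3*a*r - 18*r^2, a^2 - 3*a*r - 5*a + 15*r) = -a + 3*r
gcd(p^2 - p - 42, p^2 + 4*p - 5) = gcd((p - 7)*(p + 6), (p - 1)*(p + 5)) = 1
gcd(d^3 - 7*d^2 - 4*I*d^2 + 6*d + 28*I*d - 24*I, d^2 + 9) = 1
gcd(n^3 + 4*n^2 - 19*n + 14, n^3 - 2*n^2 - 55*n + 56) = n^2 + 6*n - 7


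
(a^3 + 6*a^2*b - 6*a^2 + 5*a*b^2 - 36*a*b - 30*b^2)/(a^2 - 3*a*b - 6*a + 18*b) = (a^2 + 6*a*b + 5*b^2)/(a - 3*b)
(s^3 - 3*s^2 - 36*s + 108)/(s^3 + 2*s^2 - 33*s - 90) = (s^2 + 3*s - 18)/(s^2 + 8*s + 15)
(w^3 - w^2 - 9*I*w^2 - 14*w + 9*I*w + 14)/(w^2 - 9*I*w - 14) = w - 1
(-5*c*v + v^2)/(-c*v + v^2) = (5*c - v)/(c - v)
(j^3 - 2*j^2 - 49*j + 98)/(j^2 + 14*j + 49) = (j^2 - 9*j + 14)/(j + 7)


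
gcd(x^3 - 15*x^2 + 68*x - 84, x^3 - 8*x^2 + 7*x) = x - 7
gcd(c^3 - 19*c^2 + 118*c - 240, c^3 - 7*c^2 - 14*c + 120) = c^2 - 11*c + 30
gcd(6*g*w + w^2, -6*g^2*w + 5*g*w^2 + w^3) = 6*g*w + w^2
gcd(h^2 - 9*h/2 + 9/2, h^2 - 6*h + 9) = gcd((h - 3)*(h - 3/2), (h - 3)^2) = h - 3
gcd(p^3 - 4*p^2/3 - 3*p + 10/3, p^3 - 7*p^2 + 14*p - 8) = p^2 - 3*p + 2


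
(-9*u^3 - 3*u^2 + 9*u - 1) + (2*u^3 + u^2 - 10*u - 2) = -7*u^3 - 2*u^2 - u - 3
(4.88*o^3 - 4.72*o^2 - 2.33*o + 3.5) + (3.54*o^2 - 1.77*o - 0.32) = 4.88*o^3 - 1.18*o^2 - 4.1*o + 3.18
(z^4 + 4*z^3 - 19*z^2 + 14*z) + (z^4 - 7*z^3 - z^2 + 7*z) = 2*z^4 - 3*z^3 - 20*z^2 + 21*z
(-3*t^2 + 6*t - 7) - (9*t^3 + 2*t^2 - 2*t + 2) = -9*t^3 - 5*t^2 + 8*t - 9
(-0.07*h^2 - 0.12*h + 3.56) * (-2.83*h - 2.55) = 0.1981*h^3 + 0.5181*h^2 - 9.7688*h - 9.078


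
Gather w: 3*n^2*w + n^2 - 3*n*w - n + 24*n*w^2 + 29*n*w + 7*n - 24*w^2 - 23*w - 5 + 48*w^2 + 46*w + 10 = n^2 + 6*n + w^2*(24*n + 24) + w*(3*n^2 + 26*n + 23) + 5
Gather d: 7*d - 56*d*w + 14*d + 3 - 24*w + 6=d*(21 - 56*w) - 24*w + 9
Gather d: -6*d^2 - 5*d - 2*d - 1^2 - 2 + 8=-6*d^2 - 7*d + 5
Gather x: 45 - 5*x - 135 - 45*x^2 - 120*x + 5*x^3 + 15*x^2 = 5*x^3 - 30*x^2 - 125*x - 90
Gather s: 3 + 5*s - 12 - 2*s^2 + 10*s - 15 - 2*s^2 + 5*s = -4*s^2 + 20*s - 24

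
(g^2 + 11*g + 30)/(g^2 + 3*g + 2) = (g^2 + 11*g + 30)/(g^2 + 3*g + 2)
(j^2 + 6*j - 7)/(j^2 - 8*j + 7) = (j + 7)/(j - 7)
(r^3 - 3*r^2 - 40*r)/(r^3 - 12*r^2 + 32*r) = (r + 5)/(r - 4)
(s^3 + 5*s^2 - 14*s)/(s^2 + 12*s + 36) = s*(s^2 + 5*s - 14)/(s^2 + 12*s + 36)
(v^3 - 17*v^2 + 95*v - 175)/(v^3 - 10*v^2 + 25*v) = (v - 7)/v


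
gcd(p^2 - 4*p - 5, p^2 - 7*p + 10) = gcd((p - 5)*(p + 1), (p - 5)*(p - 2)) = p - 5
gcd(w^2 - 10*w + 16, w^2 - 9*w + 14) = w - 2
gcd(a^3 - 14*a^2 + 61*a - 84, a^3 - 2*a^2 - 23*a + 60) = a^2 - 7*a + 12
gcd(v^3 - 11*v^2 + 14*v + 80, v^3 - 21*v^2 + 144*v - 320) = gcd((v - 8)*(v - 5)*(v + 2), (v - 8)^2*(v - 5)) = v^2 - 13*v + 40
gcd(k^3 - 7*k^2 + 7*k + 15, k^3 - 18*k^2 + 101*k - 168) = k - 3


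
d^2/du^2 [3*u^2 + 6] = 6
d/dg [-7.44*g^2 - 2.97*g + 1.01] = -14.88*g - 2.97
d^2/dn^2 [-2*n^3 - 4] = -12*n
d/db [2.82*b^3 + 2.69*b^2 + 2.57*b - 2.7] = 8.46*b^2 + 5.38*b + 2.57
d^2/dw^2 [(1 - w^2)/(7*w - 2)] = 90/(343*w^3 - 294*w^2 + 84*w - 8)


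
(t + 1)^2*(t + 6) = t^3 + 8*t^2 + 13*t + 6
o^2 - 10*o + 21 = (o - 7)*(o - 3)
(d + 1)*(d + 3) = d^2 + 4*d + 3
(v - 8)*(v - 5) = v^2 - 13*v + 40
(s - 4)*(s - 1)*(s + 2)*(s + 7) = s^4 + 4*s^3 - 27*s^2 - 34*s + 56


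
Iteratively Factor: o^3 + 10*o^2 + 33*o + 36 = (o + 3)*(o^2 + 7*o + 12) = (o + 3)^2*(o + 4)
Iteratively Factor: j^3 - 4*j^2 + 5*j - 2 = (j - 2)*(j^2 - 2*j + 1) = (j - 2)*(j - 1)*(j - 1)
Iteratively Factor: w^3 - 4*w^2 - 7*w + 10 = (w - 5)*(w^2 + w - 2) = (w - 5)*(w - 1)*(w + 2)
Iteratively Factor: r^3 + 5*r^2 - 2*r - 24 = (r + 4)*(r^2 + r - 6) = (r - 2)*(r + 4)*(r + 3)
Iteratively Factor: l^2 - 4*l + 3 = (l - 1)*(l - 3)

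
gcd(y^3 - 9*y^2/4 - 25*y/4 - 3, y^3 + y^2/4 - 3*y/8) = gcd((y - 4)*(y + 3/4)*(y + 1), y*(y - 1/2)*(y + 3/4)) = y + 3/4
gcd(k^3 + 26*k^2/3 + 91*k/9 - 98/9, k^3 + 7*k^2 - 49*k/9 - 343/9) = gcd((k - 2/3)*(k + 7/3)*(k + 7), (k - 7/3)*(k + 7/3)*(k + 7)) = k^2 + 28*k/3 + 49/3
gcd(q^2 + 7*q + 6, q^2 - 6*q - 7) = q + 1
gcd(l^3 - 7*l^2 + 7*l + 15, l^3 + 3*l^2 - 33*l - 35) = l^2 - 4*l - 5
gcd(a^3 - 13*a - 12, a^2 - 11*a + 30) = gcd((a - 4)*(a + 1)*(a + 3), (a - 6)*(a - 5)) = 1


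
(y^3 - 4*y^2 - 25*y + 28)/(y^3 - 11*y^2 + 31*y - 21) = (y + 4)/(y - 3)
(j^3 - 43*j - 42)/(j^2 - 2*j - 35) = (j^2 + 7*j + 6)/(j + 5)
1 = 1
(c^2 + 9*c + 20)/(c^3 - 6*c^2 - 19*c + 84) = (c + 5)/(c^2 - 10*c + 21)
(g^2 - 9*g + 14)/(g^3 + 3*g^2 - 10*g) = (g - 7)/(g*(g + 5))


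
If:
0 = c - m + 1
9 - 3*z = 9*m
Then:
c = -z/3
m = 1 - z/3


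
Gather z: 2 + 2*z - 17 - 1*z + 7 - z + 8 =0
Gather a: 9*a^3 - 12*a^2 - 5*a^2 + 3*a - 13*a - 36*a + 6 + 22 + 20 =9*a^3 - 17*a^2 - 46*a + 48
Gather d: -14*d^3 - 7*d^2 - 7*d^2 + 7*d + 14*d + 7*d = -14*d^3 - 14*d^2 + 28*d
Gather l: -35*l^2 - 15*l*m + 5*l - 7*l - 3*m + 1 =-35*l^2 + l*(-15*m - 2) - 3*m + 1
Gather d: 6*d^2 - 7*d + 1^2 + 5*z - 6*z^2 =6*d^2 - 7*d - 6*z^2 + 5*z + 1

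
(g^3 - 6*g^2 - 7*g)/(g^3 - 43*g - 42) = g/(g + 6)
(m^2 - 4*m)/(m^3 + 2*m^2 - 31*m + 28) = m/(m^2 + 6*m - 7)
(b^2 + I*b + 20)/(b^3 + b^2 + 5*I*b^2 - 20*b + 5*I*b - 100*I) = (b - 4*I)/(b^2 + b - 20)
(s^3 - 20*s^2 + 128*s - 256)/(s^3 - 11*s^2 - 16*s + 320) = (s - 4)/(s + 5)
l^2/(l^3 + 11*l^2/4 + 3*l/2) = 4*l/(4*l^2 + 11*l + 6)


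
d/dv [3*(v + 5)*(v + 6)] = 6*v + 33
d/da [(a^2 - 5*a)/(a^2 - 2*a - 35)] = (3*a^2 - 70*a + 175)/(a^4 - 4*a^3 - 66*a^2 + 140*a + 1225)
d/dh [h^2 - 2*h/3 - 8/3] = 2*h - 2/3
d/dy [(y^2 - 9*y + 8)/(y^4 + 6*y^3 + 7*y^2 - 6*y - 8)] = (-2*y^3 + 17*y^2 + 112*y + 120)/(y^6 + 14*y^5 + 77*y^4 + 212*y^3 + 308*y^2 + 224*y + 64)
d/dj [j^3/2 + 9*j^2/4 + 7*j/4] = 3*j^2/2 + 9*j/2 + 7/4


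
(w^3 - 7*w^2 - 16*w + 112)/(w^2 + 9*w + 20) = (w^2 - 11*w + 28)/(w + 5)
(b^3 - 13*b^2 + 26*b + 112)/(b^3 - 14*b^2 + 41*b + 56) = (b + 2)/(b + 1)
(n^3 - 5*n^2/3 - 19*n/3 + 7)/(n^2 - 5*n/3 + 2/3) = (3*n^2 - 2*n - 21)/(3*n - 2)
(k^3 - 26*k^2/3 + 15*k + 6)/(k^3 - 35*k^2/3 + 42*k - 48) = (3*k + 1)/(3*k - 8)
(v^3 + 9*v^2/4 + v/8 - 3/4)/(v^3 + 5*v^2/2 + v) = (8*v^2 + 2*v - 3)/(4*v*(2*v + 1))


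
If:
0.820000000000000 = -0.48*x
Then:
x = -1.71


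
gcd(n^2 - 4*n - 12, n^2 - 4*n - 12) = n^2 - 4*n - 12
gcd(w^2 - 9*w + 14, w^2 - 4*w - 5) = 1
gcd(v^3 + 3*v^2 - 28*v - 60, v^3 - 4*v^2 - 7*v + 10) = v^2 - 3*v - 10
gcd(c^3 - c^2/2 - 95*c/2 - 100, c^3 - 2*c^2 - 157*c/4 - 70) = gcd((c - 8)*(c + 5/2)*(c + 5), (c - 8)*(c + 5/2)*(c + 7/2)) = c^2 - 11*c/2 - 20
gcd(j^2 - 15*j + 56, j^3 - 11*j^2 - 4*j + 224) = j^2 - 15*j + 56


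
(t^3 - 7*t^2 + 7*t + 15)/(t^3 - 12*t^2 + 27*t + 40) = (t - 3)/(t - 8)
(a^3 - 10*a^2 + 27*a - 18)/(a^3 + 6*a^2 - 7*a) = (a^2 - 9*a + 18)/(a*(a + 7))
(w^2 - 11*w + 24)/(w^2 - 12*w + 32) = (w - 3)/(w - 4)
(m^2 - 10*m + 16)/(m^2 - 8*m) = (m - 2)/m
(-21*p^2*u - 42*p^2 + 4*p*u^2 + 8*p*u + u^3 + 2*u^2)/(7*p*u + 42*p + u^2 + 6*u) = (-3*p*u - 6*p + u^2 + 2*u)/(u + 6)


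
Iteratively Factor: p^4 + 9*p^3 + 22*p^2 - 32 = (p - 1)*(p^3 + 10*p^2 + 32*p + 32) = (p - 1)*(p + 4)*(p^2 + 6*p + 8) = (p - 1)*(p + 2)*(p + 4)*(p + 4)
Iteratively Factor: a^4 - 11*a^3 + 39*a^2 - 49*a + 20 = (a - 1)*(a^3 - 10*a^2 + 29*a - 20) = (a - 5)*(a - 1)*(a^2 - 5*a + 4) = (a - 5)*(a - 1)^2*(a - 4)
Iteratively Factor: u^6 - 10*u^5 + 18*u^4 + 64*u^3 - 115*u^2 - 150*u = (u)*(u^5 - 10*u^4 + 18*u^3 + 64*u^2 - 115*u - 150) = u*(u + 1)*(u^4 - 11*u^3 + 29*u^2 + 35*u - 150) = u*(u + 1)*(u + 2)*(u^3 - 13*u^2 + 55*u - 75) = u*(u - 5)*(u + 1)*(u + 2)*(u^2 - 8*u + 15) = u*(u - 5)*(u - 3)*(u + 1)*(u + 2)*(u - 5)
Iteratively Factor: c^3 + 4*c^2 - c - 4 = (c - 1)*(c^2 + 5*c + 4) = (c - 1)*(c + 4)*(c + 1)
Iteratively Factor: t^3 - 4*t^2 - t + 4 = (t - 1)*(t^2 - 3*t - 4) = (t - 4)*(t - 1)*(t + 1)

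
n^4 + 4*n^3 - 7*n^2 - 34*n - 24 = (n - 3)*(n + 1)*(n + 2)*(n + 4)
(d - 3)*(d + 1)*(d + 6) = d^3 + 4*d^2 - 15*d - 18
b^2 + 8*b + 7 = (b + 1)*(b + 7)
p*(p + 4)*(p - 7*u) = p^3 - 7*p^2*u + 4*p^2 - 28*p*u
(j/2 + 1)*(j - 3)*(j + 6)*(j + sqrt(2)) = j^4/2 + sqrt(2)*j^3/2 + 5*j^3/2 - 6*j^2 + 5*sqrt(2)*j^2/2 - 18*j - 6*sqrt(2)*j - 18*sqrt(2)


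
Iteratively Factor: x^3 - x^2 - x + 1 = (x - 1)*(x^2 - 1) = (x - 1)*(x + 1)*(x - 1)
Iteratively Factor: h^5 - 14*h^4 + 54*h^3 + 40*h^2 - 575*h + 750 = (h - 5)*(h^4 - 9*h^3 + 9*h^2 + 85*h - 150) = (h - 5)*(h + 3)*(h^3 - 12*h^2 + 45*h - 50) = (h - 5)*(h - 2)*(h + 3)*(h^2 - 10*h + 25) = (h - 5)^2*(h - 2)*(h + 3)*(h - 5)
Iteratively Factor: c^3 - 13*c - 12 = (c + 1)*(c^2 - c - 12) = (c + 1)*(c + 3)*(c - 4)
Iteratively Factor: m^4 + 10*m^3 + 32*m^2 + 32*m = (m + 4)*(m^3 + 6*m^2 + 8*m) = (m + 4)^2*(m^2 + 2*m) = (m + 2)*(m + 4)^2*(m)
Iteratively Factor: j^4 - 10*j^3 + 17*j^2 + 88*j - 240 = (j - 4)*(j^3 - 6*j^2 - 7*j + 60) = (j - 4)^2*(j^2 - 2*j - 15) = (j - 5)*(j - 4)^2*(j + 3)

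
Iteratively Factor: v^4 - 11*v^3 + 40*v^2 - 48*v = (v - 3)*(v^3 - 8*v^2 + 16*v) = (v - 4)*(v - 3)*(v^2 - 4*v) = (v - 4)^2*(v - 3)*(v)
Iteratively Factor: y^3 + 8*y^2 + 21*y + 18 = (y + 2)*(y^2 + 6*y + 9) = (y + 2)*(y + 3)*(y + 3)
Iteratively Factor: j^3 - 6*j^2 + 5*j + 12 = (j - 3)*(j^2 - 3*j - 4) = (j - 4)*(j - 3)*(j + 1)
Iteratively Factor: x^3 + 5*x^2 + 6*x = (x + 2)*(x^2 + 3*x) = x*(x + 2)*(x + 3)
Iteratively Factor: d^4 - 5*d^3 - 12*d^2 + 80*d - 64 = (d + 4)*(d^3 - 9*d^2 + 24*d - 16) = (d - 1)*(d + 4)*(d^2 - 8*d + 16) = (d - 4)*(d - 1)*(d + 4)*(d - 4)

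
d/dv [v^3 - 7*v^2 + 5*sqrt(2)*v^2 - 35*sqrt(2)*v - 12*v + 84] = 3*v^2 - 14*v + 10*sqrt(2)*v - 35*sqrt(2) - 12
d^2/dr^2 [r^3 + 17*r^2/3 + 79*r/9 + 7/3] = 6*r + 34/3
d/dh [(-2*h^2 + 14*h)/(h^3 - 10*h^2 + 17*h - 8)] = 2*(h^3 - 13*h^2 + 40*h + 56)/(h^5 - 19*h^4 + 115*h^3 - 241*h^2 + 208*h - 64)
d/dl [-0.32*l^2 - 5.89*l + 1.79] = -0.64*l - 5.89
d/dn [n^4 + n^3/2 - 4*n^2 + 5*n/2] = 4*n^3 + 3*n^2/2 - 8*n + 5/2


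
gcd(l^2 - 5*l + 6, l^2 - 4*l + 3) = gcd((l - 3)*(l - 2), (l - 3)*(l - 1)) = l - 3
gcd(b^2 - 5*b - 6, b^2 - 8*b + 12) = b - 6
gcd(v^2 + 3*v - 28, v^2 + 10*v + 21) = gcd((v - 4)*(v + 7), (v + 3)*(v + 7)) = v + 7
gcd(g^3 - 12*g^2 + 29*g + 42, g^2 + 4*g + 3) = g + 1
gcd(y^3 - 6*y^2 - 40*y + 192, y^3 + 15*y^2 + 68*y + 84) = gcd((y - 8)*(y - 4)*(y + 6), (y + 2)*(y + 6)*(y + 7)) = y + 6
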